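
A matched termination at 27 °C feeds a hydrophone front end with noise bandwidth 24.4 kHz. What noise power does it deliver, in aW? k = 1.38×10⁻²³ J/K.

101 aW

T = 27 °C + 273.15 = 300.15 K
P_n = kTB = 1.38×10⁻²³ × 300.15 × 2.44×10⁴ = 1.01×10⁻¹⁶ W = 101 aW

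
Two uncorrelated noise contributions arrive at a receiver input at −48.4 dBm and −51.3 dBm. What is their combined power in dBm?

−46.6 dBm

Convert to linear, add, convert back:
P₁ = 1.45×10⁻⁸ W, P₂ = 7.41×10⁻⁹ W
P_tot = 2.19×10⁻⁸ W → 10 log₁₀(P_tot / 10⁻³) = −46.6 dBm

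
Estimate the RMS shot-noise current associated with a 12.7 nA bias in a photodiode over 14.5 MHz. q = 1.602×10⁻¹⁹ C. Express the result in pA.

I_n = √(2qI·B)
2qI·B = 2 × 1.602×10⁻¹⁹ × 1.27×10⁻⁸ × 1.45×10⁷ = 5.90×10⁻²⁰ A²
I_n = √(5.90×10⁻²⁰) = 2.43×10⁻¹⁰ A = 243 pA

243 pA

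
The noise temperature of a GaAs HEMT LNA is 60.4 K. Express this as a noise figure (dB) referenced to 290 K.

F = 1 + T_e/T₀ = 1 + 60.4/290 = 1.20828
NF = 10 log₁₀(1.20828) = 0.822 dB

0.822 dB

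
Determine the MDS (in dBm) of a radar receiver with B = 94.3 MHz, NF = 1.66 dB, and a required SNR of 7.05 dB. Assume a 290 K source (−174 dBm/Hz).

Sensitivity = −174 + 10 log₁₀(B) + NF + SNR_min
= −174 + 79.75 + 1.66 + 7.05
= −85.54 dBm → −85.5 dBm

−85.5 dBm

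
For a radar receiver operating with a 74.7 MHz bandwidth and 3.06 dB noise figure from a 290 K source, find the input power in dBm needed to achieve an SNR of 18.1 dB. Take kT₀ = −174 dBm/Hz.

−74.1 dBm

Sensitivity = −174 + 10 log₁₀(B) + NF + SNR_min
= −174 + 78.73 + 3.06 + 18.1
= −74.11 dBm → −74.1 dBm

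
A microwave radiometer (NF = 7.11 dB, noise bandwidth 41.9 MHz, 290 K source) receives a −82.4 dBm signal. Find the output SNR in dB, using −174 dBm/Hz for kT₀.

8.3 dB

Noise floor: N = −174 + 10 log₁₀(B) + NF
10 log₁₀(4.19×10⁷) = 76.22 dB
N = −174 + 76.22 + 7.11 = −90.67 dBm
SNR = P_sig − N = −82.4 − (−90.67) = 8.27 dB → 8.3 dB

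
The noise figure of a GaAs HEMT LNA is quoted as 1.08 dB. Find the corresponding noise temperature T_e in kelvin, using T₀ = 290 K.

81.9 K

F = 10^(1.08/10) = 1.28233
T_e = (F − 1)·T₀ = (1.28233 − 1) × 290 = 81.9 K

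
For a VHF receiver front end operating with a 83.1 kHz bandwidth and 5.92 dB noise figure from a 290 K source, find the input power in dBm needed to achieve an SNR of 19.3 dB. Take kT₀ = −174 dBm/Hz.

Sensitivity = −174 + 10 log₁₀(B) + NF + SNR_min
= −174 + 49.2 + 5.92 + 19.3
= −99.58 dBm → −99.6 dBm

−99.6 dBm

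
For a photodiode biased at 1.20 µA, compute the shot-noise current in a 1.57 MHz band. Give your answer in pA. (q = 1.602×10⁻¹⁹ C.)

777 pA

I_n = √(2qI·B)
2qI·B = 2 × 1.602×10⁻¹⁹ × 1.20×10⁻⁶ × 1.57×10⁶ = 6.04×10⁻¹⁹ A²
I_n = √(6.04×10⁻¹⁹) = 7.77×10⁻¹⁰ A = 777 pA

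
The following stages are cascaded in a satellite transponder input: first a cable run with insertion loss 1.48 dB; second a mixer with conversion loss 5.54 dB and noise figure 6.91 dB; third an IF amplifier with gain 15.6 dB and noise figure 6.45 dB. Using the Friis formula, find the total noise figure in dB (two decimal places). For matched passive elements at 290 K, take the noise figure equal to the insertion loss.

Convert to linear (a loss of L dB is a gain of −L dB): F_i = 10^(NF_i/10), G_i = 10^(G_i,dB/10)
  Stage 1: F_1 = 10^(1.48/10) = 1.406, G_1 = 10^(−1.48/10) = 0.7112
  Stage 2: F_2 = 10^(6.91/10) = 4.909, G_2 = 10^(−5.54/10) = 0.2793
  Stage 3: F_3 = 10^(6.45/10) = 4.416, G_3 = 10^(15.6/10) = 36.31
Friis cascade:
  F = 1.406 + (4.909 − 1)/0.7112 + (4.416 − 1)/0.1986 = 24.10
NF = 10 log₁₀(24.10) = 13.82 dB

13.82 dB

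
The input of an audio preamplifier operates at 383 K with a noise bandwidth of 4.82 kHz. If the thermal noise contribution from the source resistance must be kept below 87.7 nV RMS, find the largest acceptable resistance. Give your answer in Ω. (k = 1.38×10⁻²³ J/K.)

75.5 Ω

Johnson–Nyquist: V_n = √(4kTRB) ⇒ R = V_n² / (4kTB)
4kTB = 4 × 1.38×10⁻²³ × 383 × 4.82×10³ = 1.02×10⁻¹⁶
R = (8.77×10⁻⁸)² / 1.02×10⁻¹⁶ = 7.55×10¹ Ω = 75.5 Ω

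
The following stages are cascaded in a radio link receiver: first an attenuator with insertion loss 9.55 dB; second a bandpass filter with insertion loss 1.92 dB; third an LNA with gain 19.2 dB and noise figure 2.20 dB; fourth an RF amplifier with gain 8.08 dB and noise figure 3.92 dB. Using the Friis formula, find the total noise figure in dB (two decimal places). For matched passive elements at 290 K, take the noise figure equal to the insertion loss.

13.72 dB

Convert to linear (a loss of L dB is a gain of −L dB): F_i = 10^(NF_i/10), G_i = 10^(G_i,dB/10)
  Stage 1: F_1 = 10^(9.55/10) = 9.016, G_1 = 10^(−9.55/10) = 0.1109
  Stage 2: F_2 = 10^(1.92/10) = 1.556, G_2 = 10^(−1.92/10) = 0.6427
  Stage 3: F_3 = 10^(2.20/10) = 1.660, G_3 = 10^(19.2/10) = 83.18
  Stage 4: F_4 = 10^(3.92/10) = 2.466, G_4 = 10^(8.08/10) = 6.427
Friis cascade:
  F = 9.016 + (1.556 − 1)/0.1109 + (1.660 − 1)/0.07129 + (2.466 − 1)/5.929 = 23.53
NF = 10 log₁₀(23.53) = 13.72 dB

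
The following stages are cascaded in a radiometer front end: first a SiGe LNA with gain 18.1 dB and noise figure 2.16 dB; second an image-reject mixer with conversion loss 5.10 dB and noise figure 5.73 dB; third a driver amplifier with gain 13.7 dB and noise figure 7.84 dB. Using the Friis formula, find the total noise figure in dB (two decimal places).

2.88 dB

Convert to linear (a loss of L dB is a gain of −L dB): F_i = 10^(NF_i/10), G_i = 10^(G_i,dB/10)
  Stage 1: F_1 = 10^(2.16/10) = 1.644, G_1 = 10^(18.1/10) = 64.57
  Stage 2: F_2 = 10^(5.73/10) = 3.741, G_2 = 10^(−5.10/10) = 0.3090
  Stage 3: F_3 = 10^(7.84/10) = 6.081, G_3 = 10^(13.7/10) = 23.44
Friis cascade:
  F = 1.644 + (3.741 − 1)/64.57 + (6.081 − 1)/19.95 = 1.941
NF = 10 log₁₀(1.941) = 2.88 dB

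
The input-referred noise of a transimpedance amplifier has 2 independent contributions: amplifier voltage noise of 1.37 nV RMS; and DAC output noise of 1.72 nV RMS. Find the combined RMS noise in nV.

2.20 nV

Uncorrelated sources add in power (mean-square): V_tot = √(ΣV_i²)
V_tot = √[(1.37×10⁻⁹)² + (1.72×10⁻⁹)²] = 2.20×10⁻⁹ V = 2.20 nV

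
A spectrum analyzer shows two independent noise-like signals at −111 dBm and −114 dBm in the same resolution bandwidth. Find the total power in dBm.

−109.2 dBm

Convert to linear, add, convert back:
P₁ = 7.94×10⁻¹⁵ W, P₂ = 3.98×10⁻¹⁵ W
P_tot = 1.19×10⁻¹⁴ W → 10 log₁₀(P_tot / 10⁻³) = −109.2 dBm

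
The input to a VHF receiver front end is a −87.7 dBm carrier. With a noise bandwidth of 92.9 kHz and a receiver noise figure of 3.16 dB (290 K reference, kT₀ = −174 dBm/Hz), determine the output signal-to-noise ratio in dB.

Noise floor: N = −174 + 10 log₁₀(B) + NF
10 log₁₀(9.29×10⁴) = 49.68 dB
N = −174 + 49.68 + 3.16 = −121.16 dBm
SNR = P_sig − N = −87.7 − (−121.16) = 33.46 dB → 33.5 dB

33.5 dB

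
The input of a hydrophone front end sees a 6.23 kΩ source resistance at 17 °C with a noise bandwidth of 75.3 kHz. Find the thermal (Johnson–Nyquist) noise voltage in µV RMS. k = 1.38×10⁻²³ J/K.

2.74 µV

T = 17 °C + 273.15 = 290.15 K
V_n = √(4kTRB)
4kTRB = 4 × 1.38×10⁻²³ × 290.15 × 6.23×10³ × 7.53×10⁴ = 7.51×10⁻¹² V²
V_n = √(7.51×10⁻¹²) = 2.74×10⁻⁶ V = 2.74 µV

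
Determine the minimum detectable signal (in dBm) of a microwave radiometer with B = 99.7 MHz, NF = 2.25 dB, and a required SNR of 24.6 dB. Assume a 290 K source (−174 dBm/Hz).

Sensitivity = −174 + 10 log₁₀(B) + NF + SNR_min
= −174 + 79.99 + 2.25 + 24.6
= −67.16 dBm → −67.2 dBm

−67.2 dBm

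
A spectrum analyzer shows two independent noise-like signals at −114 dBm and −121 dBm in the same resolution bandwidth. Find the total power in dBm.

−113.2 dBm

Convert to linear, add, convert back:
P₁ = 3.98×10⁻¹⁵ W, P₂ = 7.94×10⁻¹⁶ W
P_tot = 4.78×10⁻¹⁵ W → 10 log₁₀(P_tot / 10⁻³) = −113.2 dBm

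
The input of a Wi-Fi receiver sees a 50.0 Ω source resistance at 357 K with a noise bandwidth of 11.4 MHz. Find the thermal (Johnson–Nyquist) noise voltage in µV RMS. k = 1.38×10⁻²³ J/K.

3.35 µV

V_n = √(4kTRB)
4kTRB = 4 × 1.38×10⁻²³ × 357 × 5.00×10¹ × 1.14×10⁷ = 1.12×10⁻¹¹ V²
V_n = √(1.12×10⁻¹¹) = 3.35×10⁻⁶ V = 3.35 µV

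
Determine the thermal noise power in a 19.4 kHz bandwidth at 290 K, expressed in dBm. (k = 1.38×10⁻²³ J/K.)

−131.1 dBm

P_n = kTB = 1.38×10⁻²³ × 290 × 1.94×10⁴ = 7.76×10⁻¹⁷ W
In dBm: 10 log₁₀(7.76×10⁻¹⁷ / 10⁻³) = −131.1 dBm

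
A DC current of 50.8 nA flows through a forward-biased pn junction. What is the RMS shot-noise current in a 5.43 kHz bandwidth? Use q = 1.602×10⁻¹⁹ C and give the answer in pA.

9.40 pA

I_n = √(2qI·B)
2qI·B = 2 × 1.602×10⁻¹⁹ × 5.08×10⁻⁸ × 5.43×10³ = 8.84×10⁻²³ A²
I_n = √(8.84×10⁻²³) = 9.40×10⁻¹² A = 9.40 pA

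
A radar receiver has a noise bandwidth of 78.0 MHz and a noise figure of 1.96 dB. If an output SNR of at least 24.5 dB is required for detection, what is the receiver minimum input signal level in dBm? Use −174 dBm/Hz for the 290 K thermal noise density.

−68.6 dBm

Sensitivity = −174 + 10 log₁₀(B) + NF + SNR_min
= −174 + 78.92 + 1.96 + 24.5
= −68.62 dBm → −68.6 dBm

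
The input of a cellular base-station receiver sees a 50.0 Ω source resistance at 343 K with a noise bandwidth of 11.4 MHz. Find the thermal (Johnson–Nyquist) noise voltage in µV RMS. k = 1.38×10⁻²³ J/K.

V_n = √(4kTRB)
4kTRB = 4 × 1.38×10⁻²³ × 343 × 5.00×10¹ × 1.14×10⁷ = 1.08×10⁻¹¹ V²
V_n = √(1.08×10⁻¹¹) = 3.29×10⁻⁶ V = 3.29 µV

3.29 µV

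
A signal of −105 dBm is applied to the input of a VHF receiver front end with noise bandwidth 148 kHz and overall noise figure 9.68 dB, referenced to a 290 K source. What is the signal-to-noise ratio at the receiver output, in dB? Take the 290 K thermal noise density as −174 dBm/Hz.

7.6 dB

Noise floor: N = −174 + 10 log₁₀(B) + NF
10 log₁₀(1.48×10⁵) = 51.7 dB
N = −174 + 51.7 + 9.68 = −112.62 dBm
SNR = P_sig − N = −105 − (−112.62) = 7.62 dB → 7.6 dB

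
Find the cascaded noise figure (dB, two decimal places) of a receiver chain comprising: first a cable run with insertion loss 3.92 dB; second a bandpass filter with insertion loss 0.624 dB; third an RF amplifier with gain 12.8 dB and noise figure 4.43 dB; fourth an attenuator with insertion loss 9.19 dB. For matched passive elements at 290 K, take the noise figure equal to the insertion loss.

9.54 dB

Convert to linear (a loss of L dB is a gain of −L dB): F_i = 10^(NF_i/10), G_i = 10^(G_i,dB/10)
  Stage 1: F_1 = 10^(3.92/10) = 2.466, G_1 = 10^(−3.92/10) = 0.4055
  Stage 2: F_2 = 10^(0.624/10) = 1.155, G_2 = 10^(−0.624/10) = 0.8662
  Stage 3: F_3 = 10^(4.43/10) = 2.773, G_3 = 10^(12.8/10) = 19.05
  Stage 4: F_4 = 10^(9.19/10) = 8.299, G_4 = 10^(−9.19/10) = 0.1205
Friis cascade:
  F = 2.466 + (1.155 − 1)/0.4055 + (2.773 − 1)/0.3512 + (8.299 − 1)/6.693 = 8.986
NF = 10 log₁₀(8.986) = 9.54 dB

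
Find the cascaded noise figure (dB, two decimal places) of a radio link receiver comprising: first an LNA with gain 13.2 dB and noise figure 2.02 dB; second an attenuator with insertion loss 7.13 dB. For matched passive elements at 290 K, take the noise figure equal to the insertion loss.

2.53 dB

Convert to linear (a loss of L dB is a gain of −L dB): F_i = 10^(NF_i/10), G_i = 10^(G_i,dB/10)
  Stage 1: F_1 = 10^(2.02/10) = 1.592, G_1 = 10^(13.2/10) = 20.89
  Stage 2: F_2 = 10^(7.13/10) = 5.164, G_2 = 10^(−7.13/10) = 0.1936
Friis cascade:
  F = 1.592 + (5.164 − 1)/20.89 = 1.792
NF = 10 log₁₀(1.792) = 2.53 dB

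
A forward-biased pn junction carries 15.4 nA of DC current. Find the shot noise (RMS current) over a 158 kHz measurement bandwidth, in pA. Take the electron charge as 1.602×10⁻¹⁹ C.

27.9 pA

I_n = √(2qI·B)
2qI·B = 2 × 1.602×10⁻¹⁹ × 1.54×10⁻⁸ × 1.58×10⁵ = 7.80×10⁻²² A²
I_n = √(7.80×10⁻²²) = 2.79×10⁻¹¹ A = 27.9 pA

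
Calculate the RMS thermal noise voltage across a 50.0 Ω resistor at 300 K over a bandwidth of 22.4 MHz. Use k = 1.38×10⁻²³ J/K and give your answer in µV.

4.31 µV

V_n = √(4kTRB)
4kTRB = 4 × 1.38×10⁻²³ × 300 × 5.00×10¹ × 2.24×10⁷ = 1.85×10⁻¹¹ V²
V_n = √(1.85×10⁻¹¹) = 4.31×10⁻⁶ V = 4.31 µV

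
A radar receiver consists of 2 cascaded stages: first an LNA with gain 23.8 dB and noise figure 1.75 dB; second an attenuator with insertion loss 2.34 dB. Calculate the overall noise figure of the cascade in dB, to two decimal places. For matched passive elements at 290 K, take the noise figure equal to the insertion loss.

Convert to linear (a loss of L dB is a gain of −L dB): F_i = 10^(NF_i/10), G_i = 10^(G_i,dB/10)
  Stage 1: F_1 = 10^(1.75/10) = 1.496, G_1 = 10^(23.8/10) = 239.9
  Stage 2: F_2 = 10^(2.34/10) = 1.714, G_2 = 10^(−2.34/10) = 0.5834
Friis cascade:
  F = 1.496 + (1.714 − 1)/239.9 = 1.499
NF = 10 log₁₀(1.499) = 1.76 dB

1.76 dB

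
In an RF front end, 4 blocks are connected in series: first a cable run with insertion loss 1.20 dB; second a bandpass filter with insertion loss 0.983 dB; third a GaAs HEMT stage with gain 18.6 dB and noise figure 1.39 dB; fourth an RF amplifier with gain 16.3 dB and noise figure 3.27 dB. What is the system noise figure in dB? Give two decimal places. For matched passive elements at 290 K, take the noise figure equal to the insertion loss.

Convert to linear (a loss of L dB is a gain of −L dB): F_i = 10^(NF_i/10), G_i = 10^(G_i,dB/10)
  Stage 1: F_1 = 10^(1.20/10) = 1.318, G_1 = 10^(−1.20/10) = 0.7586
  Stage 2: F_2 = 10^(0.983/10) = 1.254, G_2 = 10^(−0.983/10) = 0.7974
  Stage 3: F_3 = 10^(1.39/10) = 1.377, G_3 = 10^(18.6/10) = 72.44
  Stage 4: F_4 = 10^(3.27/10) = 2.123, G_4 = 10^(16.3/10) = 42.66
Friis cascade:
  F = 1.318 + (1.254 − 1)/0.7586 + (1.377 − 1)/0.6049 + (2.123 − 1)/43.82 = 2.302
NF = 10 log₁₀(2.302) = 3.62 dB

3.62 dB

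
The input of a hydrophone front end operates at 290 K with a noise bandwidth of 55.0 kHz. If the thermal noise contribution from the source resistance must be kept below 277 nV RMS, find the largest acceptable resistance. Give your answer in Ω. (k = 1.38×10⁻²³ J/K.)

Johnson–Nyquist: V_n = √(4kTRB) ⇒ R = V_n² / (4kTB)
4kTB = 4 × 1.38×10⁻²³ × 290 × 5.50×10⁴ = 8.80×10⁻¹⁶
R = (2.77×10⁻⁷)² / 8.80×10⁻¹⁶ = 8.71×10¹ Ω = 87.1 Ω

87.1 Ω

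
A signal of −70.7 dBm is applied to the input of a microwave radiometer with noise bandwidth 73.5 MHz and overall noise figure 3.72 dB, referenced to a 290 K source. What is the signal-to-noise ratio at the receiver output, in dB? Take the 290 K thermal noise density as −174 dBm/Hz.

20.9 dB

Noise floor: N = −174 + 10 log₁₀(B) + NF
10 log₁₀(7.35×10⁷) = 78.66 dB
N = −174 + 78.66 + 3.72 = −91.62 dBm
SNR = P_sig − N = −70.7 − (−91.62) = 20.92 dB → 20.9 dB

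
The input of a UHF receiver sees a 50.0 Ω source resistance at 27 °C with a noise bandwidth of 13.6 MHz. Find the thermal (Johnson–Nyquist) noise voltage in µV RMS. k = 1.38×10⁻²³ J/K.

T = 27 °C + 273.15 = 300.15 K
V_n = √(4kTRB)
4kTRB = 4 × 1.38×10⁻²³ × 300.15 × 5.00×10¹ × 1.36×10⁷ = 1.13×10⁻¹¹ V²
V_n = √(1.13×10⁻¹¹) = 3.36×10⁻⁶ V = 3.36 µV

3.36 µV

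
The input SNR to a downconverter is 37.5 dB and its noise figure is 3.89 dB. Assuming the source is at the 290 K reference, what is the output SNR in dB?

By definition F = SNR_in/SNR_out, so in dB: SNR_out = SNR_in − NF
SNR_out = 37.5 − 3.89 = 33.61 dB

33.61 dB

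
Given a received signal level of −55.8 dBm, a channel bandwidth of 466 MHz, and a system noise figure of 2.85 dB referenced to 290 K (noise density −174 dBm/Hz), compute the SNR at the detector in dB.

28.7 dB

Noise floor: N = −174 + 10 log₁₀(B) + NF
10 log₁₀(4.66×10⁸) = 86.68 dB
N = −174 + 86.68 + 2.85 = −84.47 dBm
SNR = P_sig − N = −55.8 − (−84.47) = 28.67 dB → 28.7 dB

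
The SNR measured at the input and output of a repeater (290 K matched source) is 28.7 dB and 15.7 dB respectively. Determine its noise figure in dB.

13.0 dB

NF (dB) = SNR_in(dB) − SNR_out(dB) when the source is at T₀
NF = 28.7 − 15.7 = 13.0 dB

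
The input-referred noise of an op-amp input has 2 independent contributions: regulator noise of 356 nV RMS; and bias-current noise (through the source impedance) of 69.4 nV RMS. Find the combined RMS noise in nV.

363 nV

Uncorrelated sources add in power (mean-square): V_tot = √(ΣV_i²)
V_tot = √[(3.56×10⁻⁷)² + (6.94×10⁻⁸)²] = 3.63×10⁻⁷ V = 363 nV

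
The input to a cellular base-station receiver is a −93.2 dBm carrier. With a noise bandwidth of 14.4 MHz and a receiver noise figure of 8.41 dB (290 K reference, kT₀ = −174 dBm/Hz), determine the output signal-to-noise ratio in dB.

Noise floor: N = −174 + 10 log₁₀(B) + NF
10 log₁₀(1.44×10⁷) = 71.58 dB
N = −174 + 71.58 + 8.41 = −94.01 dBm
SNR = P_sig − N = −93.2 − (−94.01) = 0.81 dB → 0.8 dB

0.8 dB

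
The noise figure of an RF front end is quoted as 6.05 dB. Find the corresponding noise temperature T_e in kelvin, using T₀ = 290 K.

F = 10^(6.05/10) = 4.02717
T_e = (F − 1)·T₀ = (4.02717 − 1) × 290 = 878 K

878 K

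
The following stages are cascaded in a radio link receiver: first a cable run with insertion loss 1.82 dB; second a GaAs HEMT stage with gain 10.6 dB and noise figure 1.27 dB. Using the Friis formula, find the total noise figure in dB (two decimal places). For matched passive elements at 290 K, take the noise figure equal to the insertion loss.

Convert to linear (a loss of L dB is a gain of −L dB): F_i = 10^(NF_i/10), G_i = 10^(G_i,dB/10)
  Stage 1: F_1 = 10^(1.82/10) = 1.521, G_1 = 10^(−1.82/10) = 0.6577
  Stage 2: F_2 = 10^(1.27/10) = 1.340, G_2 = 10^(10.6/10) = 11.48
Friis cascade:
  F = 1.521 + (1.340 − 1)/0.6577 = 2.037
NF = 10 log₁₀(2.037) = 3.09 dB

3.09 dB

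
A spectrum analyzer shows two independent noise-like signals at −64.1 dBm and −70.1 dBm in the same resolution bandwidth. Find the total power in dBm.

Convert to linear, add, convert back:
P₁ = 3.89×10⁻¹⁰ W, P₂ = 9.77×10⁻¹¹ W
P_tot = 4.87×10⁻¹⁰ W → 10 log₁₀(P_tot / 10⁻³) = −63.1 dBm

−63.1 dBm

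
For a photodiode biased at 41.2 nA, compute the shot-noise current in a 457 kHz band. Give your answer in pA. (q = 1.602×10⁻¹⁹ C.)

I_n = √(2qI·B)
2qI·B = 2 × 1.602×10⁻¹⁹ × 4.12×10⁻⁸ × 4.57×10⁵ = 6.03×10⁻²¹ A²
I_n = √(6.03×10⁻²¹) = 7.77×10⁻¹¹ A = 77.7 pA

77.7 pA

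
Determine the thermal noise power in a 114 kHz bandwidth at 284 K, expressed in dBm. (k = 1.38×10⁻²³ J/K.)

P_n = kTB = 1.38×10⁻²³ × 284 × 1.14×10⁵ = 4.47×10⁻¹⁶ W
In dBm: 10 log₁₀(4.47×10⁻¹⁶ / 10⁻³) = −123.5 dBm

−123.5 dBm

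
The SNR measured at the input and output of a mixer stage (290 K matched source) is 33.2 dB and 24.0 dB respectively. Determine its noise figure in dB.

9.2 dB

NF (dB) = SNR_in(dB) − SNR_out(dB) when the source is at T₀
NF = 33.2 − 24.0 = 9.2 dB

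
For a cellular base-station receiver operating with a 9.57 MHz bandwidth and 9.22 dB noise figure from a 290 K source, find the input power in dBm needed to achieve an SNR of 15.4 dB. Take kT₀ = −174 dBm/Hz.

−79.6 dBm

Sensitivity = −174 + 10 log₁₀(B) + NF + SNR_min
= −174 + 69.81 + 9.22 + 15.4
= −79.57 dBm → −79.6 dBm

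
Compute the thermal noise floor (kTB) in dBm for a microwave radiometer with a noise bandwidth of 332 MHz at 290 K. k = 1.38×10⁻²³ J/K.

P_n = kTB = 1.38×10⁻²³ × 290 × 3.32×10⁸ = 1.33×10⁻¹² W
In dBm: 10 log₁₀(1.33×10⁻¹² / 10⁻³) = −88.8 dBm

−88.8 dBm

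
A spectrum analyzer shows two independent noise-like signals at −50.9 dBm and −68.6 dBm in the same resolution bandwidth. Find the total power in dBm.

−50.8 dBm

Convert to linear, add, convert back:
P₁ = 8.13×10⁻⁹ W, P₂ = 1.38×10⁻¹⁰ W
P_tot = 8.27×10⁻⁹ W → 10 log₁₀(P_tot / 10⁻³) = −50.8 dBm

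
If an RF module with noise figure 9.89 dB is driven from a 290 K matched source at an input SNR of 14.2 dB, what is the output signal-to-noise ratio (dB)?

By definition F = SNR_in/SNR_out, so in dB: SNR_out = SNR_in − NF
SNR_out = 14.2 − 9.89 = 4.31 dB

4.31 dB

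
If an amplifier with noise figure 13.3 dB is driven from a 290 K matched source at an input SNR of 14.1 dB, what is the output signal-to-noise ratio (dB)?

By definition F = SNR_in/SNR_out, so in dB: SNR_out = SNR_in − NF
SNR_out = 14.1 − 13.3 = 0.8 dB

0.8 dB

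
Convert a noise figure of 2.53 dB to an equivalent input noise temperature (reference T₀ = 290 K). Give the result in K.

229 K

F = 10^(2.53/10) = 1.79061
T_e = (F − 1)·T₀ = (1.79061 − 1) × 290 = 229 K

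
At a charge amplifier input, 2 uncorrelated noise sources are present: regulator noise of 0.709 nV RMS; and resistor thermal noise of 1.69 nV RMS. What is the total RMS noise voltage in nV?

Uncorrelated sources add in power (mean-square): V_tot = √(ΣV_i²)
V_tot = √[(7.09×10⁻¹⁰)² + (1.69×10⁻⁹)²] = 1.83×10⁻⁹ V = 1.83 nV

1.83 nV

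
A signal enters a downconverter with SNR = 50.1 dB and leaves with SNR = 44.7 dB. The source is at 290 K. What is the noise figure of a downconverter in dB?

5.4 dB

NF (dB) = SNR_in(dB) − SNR_out(dB) when the source is at T₀
NF = 50.1 − 44.7 = 5.4 dB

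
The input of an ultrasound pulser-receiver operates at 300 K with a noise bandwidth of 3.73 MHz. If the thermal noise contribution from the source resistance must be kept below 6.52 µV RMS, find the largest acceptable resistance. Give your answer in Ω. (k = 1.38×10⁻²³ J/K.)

Johnson–Nyquist: V_n = √(4kTRB) ⇒ R = V_n² / (4kTB)
4kTB = 4 × 1.38×10⁻²³ × 300 × 3.73×10⁶ = 6.18×10⁻¹⁴
R = (6.52×10⁻⁶)² / 6.18×10⁻¹⁴ = 6.88×10² Ω = 688 Ω

688 Ω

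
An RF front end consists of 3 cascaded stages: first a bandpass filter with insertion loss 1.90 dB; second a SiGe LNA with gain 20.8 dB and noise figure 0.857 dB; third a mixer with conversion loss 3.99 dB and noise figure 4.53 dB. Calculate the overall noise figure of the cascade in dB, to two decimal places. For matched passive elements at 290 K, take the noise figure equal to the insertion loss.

2.81 dB

Convert to linear (a loss of L dB is a gain of −L dB): F_i = 10^(NF_i/10), G_i = 10^(G_i,dB/10)
  Stage 1: F_1 = 10^(1.90/10) = 1.549, G_1 = 10^(−1.90/10) = 0.6457
  Stage 2: F_2 = 10^(0.857/10) = 1.218, G_2 = 10^(20.8/10) = 120.2
  Stage 3: F_3 = 10^(4.53/10) = 2.838, G_3 = 10^(−3.99/10) = 0.3990
Friis cascade:
  F = 1.549 + (1.218 − 1)/0.6457 + (2.838 − 1)/77.62 = 1.910
NF = 10 log₁₀(1.910) = 2.81 dB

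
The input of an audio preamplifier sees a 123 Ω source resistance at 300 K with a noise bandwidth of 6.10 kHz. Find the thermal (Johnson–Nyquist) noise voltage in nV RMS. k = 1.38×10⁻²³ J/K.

111 nV

V_n = √(4kTRB)
4kTRB = 4 × 1.38×10⁻²³ × 300 × 1.23×10² × 6.10×10³ = 1.24×10⁻¹⁴ V²
V_n = √(1.24×10⁻¹⁴) = 1.11×10⁻⁷ V = 111 nV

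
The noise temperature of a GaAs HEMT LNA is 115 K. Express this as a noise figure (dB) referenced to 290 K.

F = 1 + T_e/T₀ = 1 + 115/290 = 1.39655
NF = 10 log₁₀(1.39655) = 1.45 dB

1.45 dB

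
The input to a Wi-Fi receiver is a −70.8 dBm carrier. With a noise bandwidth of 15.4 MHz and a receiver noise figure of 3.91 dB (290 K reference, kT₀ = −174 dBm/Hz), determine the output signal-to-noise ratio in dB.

27.4 dB

Noise floor: N = −174 + 10 log₁₀(B) + NF
10 log₁₀(1.54×10⁷) = 71.88 dB
N = −174 + 71.88 + 3.91 = −98.21 dBm
SNR = P_sig − N = −70.8 − (−98.21) = 27.41 dB → 27.4 dB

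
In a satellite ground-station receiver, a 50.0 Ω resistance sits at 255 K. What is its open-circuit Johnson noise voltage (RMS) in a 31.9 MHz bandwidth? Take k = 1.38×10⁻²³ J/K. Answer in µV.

4.74 µV

V_n = √(4kTRB)
4kTRB = 4 × 1.38×10⁻²³ × 255 × 5.00×10¹ × 3.19×10⁷ = 2.25×10⁻¹¹ V²
V_n = √(2.25×10⁻¹¹) = 4.74×10⁻⁶ V = 4.74 µV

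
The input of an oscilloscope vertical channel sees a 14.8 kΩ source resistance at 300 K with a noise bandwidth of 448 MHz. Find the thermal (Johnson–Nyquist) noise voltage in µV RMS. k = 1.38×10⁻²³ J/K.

V_n = √(4kTRB)
4kTRB = 4 × 1.38×10⁻²³ × 300 × 1.48×10⁴ × 4.48×10⁸ = 1.10×10⁻⁷ V²
V_n = √(1.10×10⁻⁷) = 3.31×10⁻⁴ V = 331 µV

331 µV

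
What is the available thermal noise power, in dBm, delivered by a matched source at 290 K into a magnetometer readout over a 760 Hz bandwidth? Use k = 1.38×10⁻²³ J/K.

P_n = kTB = 1.38×10⁻²³ × 290 × 7.60×10² = 3.04×10⁻¹⁸ W
In dBm: 10 log₁₀(3.04×10⁻¹⁸ / 10⁻³) = −145.2 dBm

−145.2 dBm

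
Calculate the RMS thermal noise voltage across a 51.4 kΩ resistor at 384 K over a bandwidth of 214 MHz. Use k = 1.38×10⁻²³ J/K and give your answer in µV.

483 µV

V_n = √(4kTRB)
4kTRB = 4 × 1.38×10⁻²³ × 384 × 5.14×10⁴ × 2.14×10⁸ = 2.33×10⁻⁷ V²
V_n = √(2.33×10⁻⁷) = 4.83×10⁻⁴ V = 483 µV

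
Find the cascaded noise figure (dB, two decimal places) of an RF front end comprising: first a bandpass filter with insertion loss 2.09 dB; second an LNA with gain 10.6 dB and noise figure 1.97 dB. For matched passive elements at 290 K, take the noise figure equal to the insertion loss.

4.06 dB

Convert to linear (a loss of L dB is a gain of −L dB): F_i = 10^(NF_i/10), G_i = 10^(G_i,dB/10)
  Stage 1: F_1 = 10^(2.09/10) = 1.618, G_1 = 10^(−2.09/10) = 0.6180
  Stage 2: F_2 = 10^(1.97/10) = 1.574, G_2 = 10^(10.6/10) = 11.48
Friis cascade:
  F = 1.618 + (1.574 − 1)/0.6180 = 2.547
NF = 10 log₁₀(2.547) = 4.06 dB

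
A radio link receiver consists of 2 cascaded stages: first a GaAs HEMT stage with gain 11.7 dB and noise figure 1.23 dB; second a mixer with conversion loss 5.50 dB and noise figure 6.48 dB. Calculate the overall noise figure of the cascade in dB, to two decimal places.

1.93 dB

Convert to linear (a loss of L dB is a gain of −L dB): F_i = 10^(NF_i/10), G_i = 10^(G_i,dB/10)
  Stage 1: F_1 = 10^(1.23/10) = 1.327, G_1 = 10^(11.7/10) = 14.79
  Stage 2: F_2 = 10^(6.48/10) = 4.446, G_2 = 10^(−5.50/10) = 0.2818
Friis cascade:
  F = 1.327 + (4.446 − 1)/14.79 = 1.560
NF = 10 log₁₀(1.560) = 1.93 dB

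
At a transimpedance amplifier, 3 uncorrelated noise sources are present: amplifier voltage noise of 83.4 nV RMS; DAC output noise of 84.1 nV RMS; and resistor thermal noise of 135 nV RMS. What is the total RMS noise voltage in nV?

Uncorrelated sources add in power (mean-square): V_tot = √(ΣV_i²)
V_tot = √[(8.34×10⁻⁸)² + (8.41×10⁻⁸)² + (1.35×10⁻⁷)²] = 1.80×10⁻⁷ V = 180 nV

180 nV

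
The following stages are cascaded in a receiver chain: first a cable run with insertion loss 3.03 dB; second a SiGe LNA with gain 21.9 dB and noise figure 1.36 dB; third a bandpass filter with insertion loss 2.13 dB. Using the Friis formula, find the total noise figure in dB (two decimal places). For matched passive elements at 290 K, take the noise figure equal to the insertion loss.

Convert to linear (a loss of L dB is a gain of −L dB): F_i = 10^(NF_i/10), G_i = 10^(G_i,dB/10)
  Stage 1: F_1 = 10^(3.03/10) = 2.009, G_1 = 10^(−3.03/10) = 0.4977
  Stage 2: F_2 = 10^(1.36/10) = 1.368, G_2 = 10^(21.9/10) = 154.9
  Stage 3: F_3 = 10^(2.13/10) = 1.633, G_3 = 10^(−2.13/10) = 0.6124
Friis cascade:
  F = 2.009 + (1.368 − 1)/0.4977 + (1.633 − 1)/77.09 = 2.756
NF = 10 log₁₀(2.756) = 4.40 dB

4.40 dB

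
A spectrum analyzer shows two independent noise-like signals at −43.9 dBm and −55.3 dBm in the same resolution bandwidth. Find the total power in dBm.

−43.6 dBm

Convert to linear, add, convert back:
P₁ = 4.07×10⁻⁸ W, P₂ = 2.95×10⁻⁹ W
P_tot = 4.37×10⁻⁸ W → 10 log₁₀(P_tot / 10⁻³) = −43.6 dBm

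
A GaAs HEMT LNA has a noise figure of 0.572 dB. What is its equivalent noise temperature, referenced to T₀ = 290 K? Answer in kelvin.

40.8 K

F = 10^(0.572/10) = 1.14078
T_e = (F − 1)·T₀ = (1.14078 − 1) × 290 = 40.8 K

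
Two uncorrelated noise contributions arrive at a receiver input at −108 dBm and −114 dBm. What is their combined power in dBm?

Convert to linear, add, convert back:
P₁ = 1.58×10⁻¹⁴ W, P₂ = 3.98×10⁻¹⁵ W
P_tot = 1.98×10⁻¹⁴ W → 10 log₁₀(P_tot / 10⁻³) = −107.0 dBm

−107.0 dBm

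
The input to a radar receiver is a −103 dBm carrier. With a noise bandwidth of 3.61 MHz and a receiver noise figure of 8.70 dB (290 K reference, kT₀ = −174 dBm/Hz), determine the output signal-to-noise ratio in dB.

−3.3 dB

Noise floor: N = −174 + 10 log₁₀(B) + NF
10 log₁₀(3.61×10⁶) = 65.58 dB
N = −174 + 65.58 + 8.70 = −99.72 dBm
SNR = P_sig − N = −103 − (−99.72) = −3.28 dB → −3.3 dB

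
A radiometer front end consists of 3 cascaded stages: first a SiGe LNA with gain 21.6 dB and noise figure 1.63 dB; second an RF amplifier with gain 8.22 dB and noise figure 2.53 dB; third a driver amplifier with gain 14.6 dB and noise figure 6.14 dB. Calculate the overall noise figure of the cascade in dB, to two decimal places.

1.66 dB

Convert to linear (a loss of L dB is a gain of −L dB): F_i = 10^(NF_i/10), G_i = 10^(G_i,dB/10)
  Stage 1: F_1 = 10^(1.63/10) = 1.455, G_1 = 10^(21.6/10) = 144.5
  Stage 2: F_2 = 10^(2.53/10) = 1.791, G_2 = 10^(8.22/10) = 6.637
  Stage 3: F_3 = 10^(6.14/10) = 4.111, G_3 = 10^(14.6/10) = 28.84
Friis cascade:
  F = 1.455 + (1.791 − 1)/144.5 + (4.111 − 1)/959.4 = 1.464
NF = 10 log₁₀(1.464) = 1.66 dB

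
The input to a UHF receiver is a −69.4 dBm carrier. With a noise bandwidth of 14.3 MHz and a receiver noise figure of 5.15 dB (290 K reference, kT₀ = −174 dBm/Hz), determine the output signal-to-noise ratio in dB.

Noise floor: N = −174 + 10 log₁₀(B) + NF
10 log₁₀(1.43×10⁷) = 71.55 dB
N = −174 + 71.55 + 5.15 = −97.30 dBm
SNR = P_sig − N = −69.4 − (−97.30) = 27.90 dB → 27.9 dB

27.9 dB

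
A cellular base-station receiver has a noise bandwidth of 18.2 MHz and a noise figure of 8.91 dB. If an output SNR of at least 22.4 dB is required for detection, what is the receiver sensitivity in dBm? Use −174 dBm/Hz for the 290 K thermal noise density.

−70.1 dBm

Sensitivity = −174 + 10 log₁₀(B) + NF + SNR_min
= −174 + 72.6 + 8.91 + 22.4
= −70.09 dBm → −70.1 dBm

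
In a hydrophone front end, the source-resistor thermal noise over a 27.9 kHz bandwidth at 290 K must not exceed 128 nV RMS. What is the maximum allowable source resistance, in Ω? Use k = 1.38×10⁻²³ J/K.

36.7 Ω

Johnson–Nyquist: V_n = √(4kTRB) ⇒ R = V_n² / (4kTB)
4kTB = 4 × 1.38×10⁻²³ × 290 × 2.79×10⁴ = 4.47×10⁻¹⁶
R = (1.28×10⁻⁷)² / 4.47×10⁻¹⁶ = 3.67×10¹ Ω = 36.7 Ω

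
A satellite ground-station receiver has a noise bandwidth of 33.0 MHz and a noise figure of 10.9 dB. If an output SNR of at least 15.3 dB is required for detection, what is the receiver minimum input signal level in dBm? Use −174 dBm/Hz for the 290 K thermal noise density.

Sensitivity = −174 + 10 log₁₀(B) + NF + SNR_min
= −174 + 75.19 + 10.9 + 15.3
= −72.61 dBm → −72.6 dBm

−72.6 dBm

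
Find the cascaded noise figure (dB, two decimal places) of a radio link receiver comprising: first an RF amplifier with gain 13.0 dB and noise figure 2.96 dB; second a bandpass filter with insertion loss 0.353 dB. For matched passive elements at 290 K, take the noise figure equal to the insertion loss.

2.97 dB

Convert to linear (a loss of L dB is a gain of −L dB): F_i = 10^(NF_i/10), G_i = 10^(G_i,dB/10)
  Stage 1: F_1 = 10^(2.96/10) = 1.977, G_1 = 10^(13.0/10) = 19.95
  Stage 2: F_2 = 10^(0.353/10) = 1.085, G_2 = 10^(−0.353/10) = 0.9219
Friis cascade:
  F = 1.977 + (1.085 − 1)/19.95 = 1.981
NF = 10 log₁₀(1.981) = 2.97 dB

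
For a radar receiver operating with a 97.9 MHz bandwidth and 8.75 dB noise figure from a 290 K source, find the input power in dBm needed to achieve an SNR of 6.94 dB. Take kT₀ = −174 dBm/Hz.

Sensitivity = −174 + 10 log₁₀(B) + NF + SNR_min
= −174 + 79.91 + 8.75 + 6.94
= −78.40 dBm → −78.4 dBm

−78.4 dBm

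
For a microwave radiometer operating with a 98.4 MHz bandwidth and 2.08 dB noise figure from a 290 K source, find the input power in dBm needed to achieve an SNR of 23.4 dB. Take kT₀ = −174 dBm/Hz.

−68.6 dBm

Sensitivity = −174 + 10 log₁₀(B) + NF + SNR_min
= −174 + 79.93 + 2.08 + 23.4
= −68.59 dBm → −68.6 dBm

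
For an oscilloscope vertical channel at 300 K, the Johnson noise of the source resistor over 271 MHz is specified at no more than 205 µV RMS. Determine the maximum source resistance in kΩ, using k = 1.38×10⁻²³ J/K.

9.36 kΩ

Johnson–Nyquist: V_n = √(4kTRB) ⇒ R = V_n² / (4kTB)
4kTB = 4 × 1.38×10⁻²³ × 300 × 2.71×10⁸ = 4.49×10⁻¹²
R = (2.05×10⁻⁴)² / 4.49×10⁻¹² = 9.36×10³ Ω = 9.36 kΩ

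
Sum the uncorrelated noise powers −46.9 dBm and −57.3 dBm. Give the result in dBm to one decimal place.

Convert to linear, add, convert back:
P₁ = 2.04×10⁻⁸ W, P₂ = 1.86×10⁻⁹ W
P_tot = 2.23×10⁻⁸ W → 10 log₁₀(P_tot / 10⁻³) = −46.5 dBm

−46.5 dBm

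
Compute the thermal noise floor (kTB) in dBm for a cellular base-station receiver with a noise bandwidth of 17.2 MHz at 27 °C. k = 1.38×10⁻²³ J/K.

−101.5 dBm

T = 27 °C + 273.15 = 300.15 K
P_n = kTB = 1.38×10⁻²³ × 300.15 × 1.72×10⁷ = 7.12×10⁻¹⁴ W
In dBm: 10 log₁₀(7.12×10⁻¹⁴ / 10⁻³) = −101.5 dBm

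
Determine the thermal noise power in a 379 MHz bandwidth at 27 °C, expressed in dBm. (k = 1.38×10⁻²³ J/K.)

T = 27 °C + 273.15 = 300.15 K
P_n = kTB = 1.38×10⁻²³ × 300.15 × 3.79×10⁸ = 1.57×10⁻¹² W
In dBm: 10 log₁₀(1.57×10⁻¹² / 10⁻³) = −88.0 dBm

−88.0 dBm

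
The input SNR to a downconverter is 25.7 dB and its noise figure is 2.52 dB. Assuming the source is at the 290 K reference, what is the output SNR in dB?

By definition F = SNR_in/SNR_out, so in dB: SNR_out = SNR_in − NF
SNR_out = 25.7 − 2.52 = 23.18 dB

23.18 dB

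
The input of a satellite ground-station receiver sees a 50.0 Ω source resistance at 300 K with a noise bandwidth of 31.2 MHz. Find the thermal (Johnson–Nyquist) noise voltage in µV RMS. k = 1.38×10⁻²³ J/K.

5.08 µV

V_n = √(4kTRB)
4kTRB = 4 × 1.38×10⁻²³ × 300 × 5.00×10¹ × 3.12×10⁷ = 2.58×10⁻¹¹ V²
V_n = √(2.58×10⁻¹¹) = 5.08×10⁻⁶ V = 5.08 µV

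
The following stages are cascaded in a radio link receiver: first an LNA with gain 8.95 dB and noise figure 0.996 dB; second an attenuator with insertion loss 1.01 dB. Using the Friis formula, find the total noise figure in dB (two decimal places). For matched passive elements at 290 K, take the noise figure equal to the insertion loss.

Convert to linear (a loss of L dB is a gain of −L dB): F_i = 10^(NF_i/10), G_i = 10^(G_i,dB/10)
  Stage 1: F_1 = 10^(0.996/10) = 1.258, G_1 = 10^(8.95/10) = 7.852
  Stage 2: F_2 = 10^(1.01/10) = 1.262, G_2 = 10^(−1.01/10) = 0.7925
Friis cascade:
  F = 1.258 + (1.262 − 1)/7.852 = 1.291
NF = 10 log₁₀(1.291) = 1.11 dB

1.11 dB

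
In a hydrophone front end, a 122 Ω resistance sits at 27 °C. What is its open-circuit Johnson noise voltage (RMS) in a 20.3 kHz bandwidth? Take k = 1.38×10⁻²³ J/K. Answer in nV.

T = 27 °C + 273.15 = 300.15 K
V_n = √(4kTRB)
4kTRB = 4 × 1.38×10⁻²³ × 300.15 × 1.22×10² × 2.03×10⁴ = 4.10×10⁻¹⁴ V²
V_n = √(4.10×10⁻¹⁴) = 2.03×10⁻⁷ V = 203 nV

203 nV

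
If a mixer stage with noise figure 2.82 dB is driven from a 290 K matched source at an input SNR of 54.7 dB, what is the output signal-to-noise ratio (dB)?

By definition F = SNR_in/SNR_out, so in dB: SNR_out = SNR_in − NF
SNR_out = 54.7 − 2.82 = 51.88 dB

51.88 dB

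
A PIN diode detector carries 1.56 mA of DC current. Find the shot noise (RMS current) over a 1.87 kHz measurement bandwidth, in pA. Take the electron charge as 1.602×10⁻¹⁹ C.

I_n = √(2qI·B)
2qI·B = 2 × 1.602×10⁻¹⁹ × 1.56×10⁻³ × 1.87×10³ = 9.35×10⁻¹⁹ A²
I_n = √(9.35×10⁻¹⁹) = 9.67×10⁻¹⁰ A = 967 pA

967 pA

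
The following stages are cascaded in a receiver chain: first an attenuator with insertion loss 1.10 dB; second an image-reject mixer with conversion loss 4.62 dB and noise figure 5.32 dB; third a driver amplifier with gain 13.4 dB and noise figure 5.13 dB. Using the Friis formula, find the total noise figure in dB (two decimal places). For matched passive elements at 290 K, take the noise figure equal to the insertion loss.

Convert to linear (a loss of L dB is a gain of −L dB): F_i = 10^(NF_i/10), G_i = 10^(G_i,dB/10)
  Stage 1: F_1 = 10^(1.10/10) = 1.288, G_1 = 10^(−1.10/10) = 0.7762
  Stage 2: F_2 = 10^(5.32/10) = 3.404, G_2 = 10^(−4.62/10) = 0.3451
  Stage 3: F_3 = 10^(5.13/10) = 3.258, G_3 = 10^(13.4/10) = 21.88
Friis cascade:
  F = 1.288 + (3.404 − 1)/0.7762 + (3.258 − 1)/0.2679 = 12.81
NF = 10 log₁₀(12.81) = 11.08 dB

11.08 dB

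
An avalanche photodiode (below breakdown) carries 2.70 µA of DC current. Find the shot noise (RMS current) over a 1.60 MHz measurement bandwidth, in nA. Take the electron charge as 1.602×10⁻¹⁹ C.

I_n = √(2qI·B)
2qI·B = 2 × 1.602×10⁻¹⁹ × 2.70×10⁻⁶ × 1.60×10⁶ = 1.38×10⁻¹⁸ A²
I_n = √(1.38×10⁻¹⁸) = 1.18×10⁻⁹ A = 1.18 nA

1.18 nA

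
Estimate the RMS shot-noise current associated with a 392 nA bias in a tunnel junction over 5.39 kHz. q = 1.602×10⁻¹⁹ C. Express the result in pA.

I_n = √(2qI·B)
2qI·B = 2 × 1.602×10⁻¹⁹ × 3.92×10⁻⁷ × 5.39×10³ = 6.77×10⁻²² A²
I_n = √(6.77×10⁻²²) = 2.60×10⁻¹¹ A = 26.0 pA

26.0 pA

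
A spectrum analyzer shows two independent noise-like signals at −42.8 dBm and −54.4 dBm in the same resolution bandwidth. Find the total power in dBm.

Convert to linear, add, convert back:
P₁ = 5.25×10⁻⁸ W, P₂ = 3.63×10⁻⁹ W
P_tot = 5.61×10⁻⁸ W → 10 log₁₀(P_tot / 10⁻³) = −42.5 dBm

−42.5 dBm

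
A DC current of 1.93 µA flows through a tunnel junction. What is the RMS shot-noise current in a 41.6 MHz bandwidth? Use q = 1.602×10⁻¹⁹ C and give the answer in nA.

5.07 nA

I_n = √(2qI·B)
2qI·B = 2 × 1.602×10⁻¹⁹ × 1.93×10⁻⁶ × 4.16×10⁷ = 2.57×10⁻¹⁷ A²
I_n = √(2.57×10⁻¹⁷) = 5.07×10⁻⁹ A = 5.07 nA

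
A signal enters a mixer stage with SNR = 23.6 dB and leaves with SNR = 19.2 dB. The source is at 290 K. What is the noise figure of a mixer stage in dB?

NF (dB) = SNR_in(dB) − SNR_out(dB) when the source is at T₀
NF = 23.6 − 19.2 = 4.4 dB

4.4 dB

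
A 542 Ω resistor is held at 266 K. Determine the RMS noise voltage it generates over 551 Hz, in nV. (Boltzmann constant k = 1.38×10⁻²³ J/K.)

66.2 nV

V_n = √(4kTRB)
4kTRB = 4 × 1.38×10⁻²³ × 266 × 5.42×10² × 5.51×10² = 4.39×10⁻¹⁵ V²
V_n = √(4.39×10⁻¹⁵) = 6.62×10⁻⁸ V = 66.2 nV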